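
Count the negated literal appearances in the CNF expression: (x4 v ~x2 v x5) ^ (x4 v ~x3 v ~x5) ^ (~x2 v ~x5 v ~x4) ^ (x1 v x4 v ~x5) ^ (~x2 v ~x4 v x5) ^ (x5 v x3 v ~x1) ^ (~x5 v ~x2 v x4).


Scan each clause for negated literals.
Clause 1: 1 negative; Clause 2: 2 negative; Clause 3: 3 negative; Clause 4: 1 negative; Clause 5: 2 negative; Clause 6: 1 negative; Clause 7: 2 negative.
Total negative literal occurrences = 12.

12


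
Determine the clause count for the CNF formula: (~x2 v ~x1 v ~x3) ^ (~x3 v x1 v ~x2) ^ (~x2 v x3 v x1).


Each group enclosed in parentheses joined by ^ is one clause.
Counting the conjuncts: 3 clauses.

3


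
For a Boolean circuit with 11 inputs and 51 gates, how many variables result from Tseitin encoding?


The Tseitin transformation introduces one auxiliary variable per gate.
Total variables = inputs + gates = 11 + 51 = 62.

62


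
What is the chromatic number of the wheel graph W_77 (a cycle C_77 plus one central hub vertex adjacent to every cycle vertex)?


W_77 consists of the cycle C_77 together with a hub vertex adjacent to every cycle vertex.
The cycle C_77 needs 3 colors (odd cycle -> 3).
The hub is adjacent to every cycle vertex, so it must receive a new color distinct from all of them.
Chromatic number = 3 + 1 = 4.

4


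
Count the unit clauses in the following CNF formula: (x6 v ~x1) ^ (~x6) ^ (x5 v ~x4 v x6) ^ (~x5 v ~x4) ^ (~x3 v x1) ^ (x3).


A unit clause contains exactly one literal.
Unit clauses found: (~x6), (x3).
Count = 2.

2


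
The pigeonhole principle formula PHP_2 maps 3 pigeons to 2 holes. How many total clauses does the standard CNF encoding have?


The PHP encoding has two parts:
1) At-least-one-hole clauses: 3 (one per pigeon, each with 2 literals).
2) At-most-one-pigeon-per-hole clauses: 2 holes * C(3,2) = 2 * 3 = 6.
Total clauses = 3 + 6 = 9.

9


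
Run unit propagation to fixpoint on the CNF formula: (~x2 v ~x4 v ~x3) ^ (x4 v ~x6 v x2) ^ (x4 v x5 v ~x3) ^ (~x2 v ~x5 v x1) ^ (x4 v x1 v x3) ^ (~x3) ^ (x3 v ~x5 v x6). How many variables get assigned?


Unit propagation repeatedly assigns the literal in any unit clause, then simplifies.
Assignments in order: x3 = F.
No further unit clauses remain.
Total variables assigned = 1.

1


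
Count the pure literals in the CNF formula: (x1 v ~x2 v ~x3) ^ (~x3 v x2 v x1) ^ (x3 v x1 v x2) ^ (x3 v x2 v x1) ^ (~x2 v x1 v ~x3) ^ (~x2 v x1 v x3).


A pure literal appears in only one polarity across all clauses.
Pure literals: x1 (positive only).
Count = 1.

1


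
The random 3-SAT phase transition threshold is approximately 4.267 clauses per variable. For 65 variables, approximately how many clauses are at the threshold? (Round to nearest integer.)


The 3-SAT phase transition occurs at approximately 4.267 clauses per variable.
m = 4.267 * 65 = 277.355.
Rounded to nearest integer: 277.

277


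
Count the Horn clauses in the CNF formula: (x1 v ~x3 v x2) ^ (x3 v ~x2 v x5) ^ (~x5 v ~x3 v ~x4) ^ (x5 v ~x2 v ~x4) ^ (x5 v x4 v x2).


A Horn clause has at most one positive literal.
Clause 1: 2 positive lit(s) -> not Horn
Clause 2: 2 positive lit(s) -> not Horn
Clause 3: 0 positive lit(s) -> Horn
Clause 4: 1 positive lit(s) -> Horn
Clause 5: 3 positive lit(s) -> not Horn
Total Horn clauses = 2.

2


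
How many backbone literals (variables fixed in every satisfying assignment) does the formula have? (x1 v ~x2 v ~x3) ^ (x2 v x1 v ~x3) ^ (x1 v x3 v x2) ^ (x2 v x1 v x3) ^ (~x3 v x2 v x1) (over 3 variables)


Find all satisfying assignments: 5 model(s).
Check which variables have the same value in every model.
No variable is fixed across all models.
Backbone size = 0.

0


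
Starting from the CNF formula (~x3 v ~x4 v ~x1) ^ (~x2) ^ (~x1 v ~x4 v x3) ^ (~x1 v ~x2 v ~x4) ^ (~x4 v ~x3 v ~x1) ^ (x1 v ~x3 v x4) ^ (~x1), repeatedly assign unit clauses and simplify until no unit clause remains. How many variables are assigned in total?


Unit propagation repeatedly assigns the literal in any unit clause, then simplifies.
Assignments in order: x2 = F, x1 = F.
No further unit clauses remain.
Total variables assigned = 2.

2


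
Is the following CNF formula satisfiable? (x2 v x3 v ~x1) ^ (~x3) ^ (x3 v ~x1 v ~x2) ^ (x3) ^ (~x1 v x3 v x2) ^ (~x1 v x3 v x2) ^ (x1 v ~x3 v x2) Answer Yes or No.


Check all 8 possible truth assignments.
Number of satisfying assignments found: 0.
The formula is unsatisfiable.

No


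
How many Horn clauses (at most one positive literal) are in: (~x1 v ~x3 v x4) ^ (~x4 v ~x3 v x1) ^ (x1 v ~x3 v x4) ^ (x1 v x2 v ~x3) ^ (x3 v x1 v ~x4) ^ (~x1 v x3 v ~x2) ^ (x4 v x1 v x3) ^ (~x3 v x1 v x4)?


A Horn clause has at most one positive literal.
Clause 1: 1 positive lit(s) -> Horn
Clause 2: 1 positive lit(s) -> Horn
Clause 3: 2 positive lit(s) -> not Horn
Clause 4: 2 positive lit(s) -> not Horn
Clause 5: 2 positive lit(s) -> not Horn
Clause 6: 1 positive lit(s) -> Horn
Clause 7: 3 positive lit(s) -> not Horn
Clause 8: 2 positive lit(s) -> not Horn
Total Horn clauses = 3.

3


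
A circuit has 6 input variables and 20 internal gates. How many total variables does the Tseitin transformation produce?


The Tseitin transformation introduces one auxiliary variable per gate.
Total variables = inputs + gates = 6 + 20 = 26.

26


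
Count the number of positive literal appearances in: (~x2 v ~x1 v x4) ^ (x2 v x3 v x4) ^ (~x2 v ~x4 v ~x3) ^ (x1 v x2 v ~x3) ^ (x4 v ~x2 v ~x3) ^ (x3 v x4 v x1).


Scan each clause for unnegated literals.
Clause 1: 1 positive; Clause 2: 3 positive; Clause 3: 0 positive; Clause 4: 2 positive; Clause 5: 1 positive; Clause 6: 3 positive.
Total positive literal occurrences = 10.

10


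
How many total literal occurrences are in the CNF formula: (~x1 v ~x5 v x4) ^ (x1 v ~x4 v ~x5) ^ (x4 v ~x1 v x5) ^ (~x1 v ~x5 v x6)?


Clause lengths: 3, 3, 3, 3.
Sum = 3 + 3 + 3 + 3 = 12.

12


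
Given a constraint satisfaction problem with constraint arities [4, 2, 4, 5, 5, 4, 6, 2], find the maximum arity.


The arities are: 4, 2, 4, 5, 5, 4, 6, 2.
Scan for the maximum value.
Maximum arity = 6.

6


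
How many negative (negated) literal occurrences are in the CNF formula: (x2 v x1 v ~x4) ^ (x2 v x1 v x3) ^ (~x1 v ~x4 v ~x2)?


Scan each clause for negated literals.
Clause 1: 1 negative; Clause 2: 0 negative; Clause 3: 3 negative.
Total negative literal occurrences = 4.

4


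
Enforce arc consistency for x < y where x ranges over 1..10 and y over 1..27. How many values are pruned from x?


For the constraint x < y, x needs a supporting value in y's domain.
x can be at most 26 (one less than y's maximum).
Valid x values from domain: 10 out of 10.
Pruned = 10 - 10 = 0.

0


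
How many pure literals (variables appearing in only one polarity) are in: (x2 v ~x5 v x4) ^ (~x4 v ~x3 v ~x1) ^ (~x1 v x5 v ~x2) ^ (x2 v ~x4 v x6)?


A pure literal appears in only one polarity across all clauses.
Pure literals: x1 (negative only), x3 (negative only), x6 (positive only).
Count = 3.

3


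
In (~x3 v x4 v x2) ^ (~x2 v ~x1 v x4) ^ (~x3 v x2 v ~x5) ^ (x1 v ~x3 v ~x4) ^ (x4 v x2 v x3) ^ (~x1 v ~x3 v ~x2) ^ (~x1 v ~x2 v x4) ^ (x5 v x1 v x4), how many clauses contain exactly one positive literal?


A definite clause has exactly one positive literal.
Clause 1: 2 positive -> not definite
Clause 2: 1 positive -> definite
Clause 3: 1 positive -> definite
Clause 4: 1 positive -> definite
Clause 5: 3 positive -> not definite
Clause 6: 0 positive -> not definite
Clause 7: 1 positive -> definite
Clause 8: 3 positive -> not definite
Definite clause count = 4.

4


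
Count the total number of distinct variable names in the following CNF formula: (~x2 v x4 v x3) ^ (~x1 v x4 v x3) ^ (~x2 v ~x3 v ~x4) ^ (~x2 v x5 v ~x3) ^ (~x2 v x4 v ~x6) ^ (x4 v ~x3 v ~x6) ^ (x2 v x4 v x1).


Identify each distinct variable in the formula.
Variables found: x1, x2, x3, x4, x5, x6.
Total distinct variables = 6.

6


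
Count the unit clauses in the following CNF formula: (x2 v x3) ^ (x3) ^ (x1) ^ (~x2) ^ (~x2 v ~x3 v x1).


A unit clause contains exactly one literal.
Unit clauses found: (x3), (x1), (~x2).
Count = 3.

3


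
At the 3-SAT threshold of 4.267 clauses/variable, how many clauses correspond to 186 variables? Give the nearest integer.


The 3-SAT phase transition occurs at approximately 4.267 clauses per variable.
m = 4.267 * 186 = 793.662.
Rounded to nearest integer: 794.

794


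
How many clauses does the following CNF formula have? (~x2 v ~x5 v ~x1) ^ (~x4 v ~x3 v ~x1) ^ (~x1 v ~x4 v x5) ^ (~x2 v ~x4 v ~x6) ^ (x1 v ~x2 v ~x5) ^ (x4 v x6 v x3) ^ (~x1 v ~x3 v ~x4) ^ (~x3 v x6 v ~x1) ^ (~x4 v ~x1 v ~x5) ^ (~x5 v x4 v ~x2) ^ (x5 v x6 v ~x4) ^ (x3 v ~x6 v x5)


Each group enclosed in parentheses joined by ^ is one clause.
Counting the conjuncts: 12 clauses.

12


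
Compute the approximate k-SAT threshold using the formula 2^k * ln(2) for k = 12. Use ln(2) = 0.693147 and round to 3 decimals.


Using the asymptotic formula: threshold ~ 2^k * ln(2).
2^12 = 4096.
4096 * 0.693147 = 2839.13.

2839.13


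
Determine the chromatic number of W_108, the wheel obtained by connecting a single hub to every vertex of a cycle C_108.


W_108 consists of the cycle C_108 together with a hub vertex adjacent to every cycle vertex.
The cycle C_108 needs 2 colors (even cycle -> 2).
The hub is adjacent to every cycle vertex, so it must receive a new color distinct from all of them.
Chromatic number = 2 + 1 = 3.

3


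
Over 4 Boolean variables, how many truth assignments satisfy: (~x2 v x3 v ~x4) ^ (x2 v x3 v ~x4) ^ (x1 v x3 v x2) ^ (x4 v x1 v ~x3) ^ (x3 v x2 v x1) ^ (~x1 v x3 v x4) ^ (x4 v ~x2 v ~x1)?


Enumerate all 16 truth assignments over 4 variables.
Test each against every clause.
Satisfying assignments found: 6.

6


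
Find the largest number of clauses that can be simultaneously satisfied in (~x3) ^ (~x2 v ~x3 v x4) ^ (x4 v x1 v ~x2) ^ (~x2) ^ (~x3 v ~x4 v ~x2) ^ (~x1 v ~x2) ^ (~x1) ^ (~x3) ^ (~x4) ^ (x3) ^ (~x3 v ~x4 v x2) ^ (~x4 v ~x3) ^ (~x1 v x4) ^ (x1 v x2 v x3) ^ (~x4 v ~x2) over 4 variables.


Enumerate all 16 truth assignments.
For each, count how many of the 15 clauses are satisfied.
The formula is not fully satisfiable, so the maximum is below 15.
Maximum simultaneously satisfiable clauses = 13.

13


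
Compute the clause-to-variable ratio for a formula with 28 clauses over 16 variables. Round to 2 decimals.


Clause-to-variable ratio = clauses / variables.
28 / 16 = 1.75.

1.75


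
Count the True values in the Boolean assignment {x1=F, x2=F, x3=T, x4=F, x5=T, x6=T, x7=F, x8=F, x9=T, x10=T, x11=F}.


The weight is the number of variables assigned True.
True variables: x3, x5, x6, x9, x10.
Weight = 5.

5


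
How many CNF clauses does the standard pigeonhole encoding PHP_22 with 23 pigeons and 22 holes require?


The PHP encoding has two parts:
1) At-least-one-hole clauses: 23 (one per pigeon, each with 22 literals).
2) At-most-one-pigeon-per-hole clauses: 22 holes * C(23,2) = 22 * 253 = 5566.
Total clauses = 23 + 5566 = 5589.

5589


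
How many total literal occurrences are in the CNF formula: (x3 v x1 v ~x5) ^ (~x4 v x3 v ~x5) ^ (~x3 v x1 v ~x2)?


Clause lengths: 3, 3, 3.
Sum = 3 + 3 + 3 = 9.

9


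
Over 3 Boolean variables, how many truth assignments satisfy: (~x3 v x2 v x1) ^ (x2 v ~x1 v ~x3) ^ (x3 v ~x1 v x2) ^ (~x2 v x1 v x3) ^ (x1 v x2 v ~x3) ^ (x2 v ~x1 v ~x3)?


Enumerate all 8 truth assignments over 3 variables.
Test each against every clause.
Satisfying assignments found: 4.

4


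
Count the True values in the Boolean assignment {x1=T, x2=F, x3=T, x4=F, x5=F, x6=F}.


The weight is the number of variables assigned True.
True variables: x1, x3.
Weight = 2.

2


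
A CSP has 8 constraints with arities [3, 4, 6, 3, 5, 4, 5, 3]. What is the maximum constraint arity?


The arities are: 3, 4, 6, 3, 5, 4, 5, 3.
Scan for the maximum value.
Maximum arity = 6.

6


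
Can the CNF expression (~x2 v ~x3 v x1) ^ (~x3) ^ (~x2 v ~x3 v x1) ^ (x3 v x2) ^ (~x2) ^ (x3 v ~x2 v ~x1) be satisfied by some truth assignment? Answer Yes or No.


Check all 8 possible truth assignments.
Number of satisfying assignments found: 0.
The formula is unsatisfiable.

No


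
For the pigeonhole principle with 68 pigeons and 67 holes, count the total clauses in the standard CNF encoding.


The PHP encoding has two parts:
1) At-least-one-hole clauses: 68 (one per pigeon, each with 67 literals).
2) At-most-one-pigeon-per-hole clauses: 67 holes * C(68,2) = 67 * 2278 = 152626.
Total clauses = 68 + 152626 = 152694.

152694


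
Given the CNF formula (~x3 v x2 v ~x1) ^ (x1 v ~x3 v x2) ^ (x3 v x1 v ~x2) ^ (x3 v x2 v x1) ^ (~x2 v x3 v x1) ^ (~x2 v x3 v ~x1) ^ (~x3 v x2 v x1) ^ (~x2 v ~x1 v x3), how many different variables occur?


Identify each distinct variable in the formula.
Variables found: x1, x2, x3.
Total distinct variables = 3.

3


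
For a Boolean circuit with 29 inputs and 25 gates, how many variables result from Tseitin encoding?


The Tseitin transformation introduces one auxiliary variable per gate.
Total variables = inputs + gates = 29 + 25 = 54.

54


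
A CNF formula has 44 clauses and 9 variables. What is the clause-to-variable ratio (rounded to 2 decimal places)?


Clause-to-variable ratio = clauses / variables.
44 / 9 = 4.89.

4.89


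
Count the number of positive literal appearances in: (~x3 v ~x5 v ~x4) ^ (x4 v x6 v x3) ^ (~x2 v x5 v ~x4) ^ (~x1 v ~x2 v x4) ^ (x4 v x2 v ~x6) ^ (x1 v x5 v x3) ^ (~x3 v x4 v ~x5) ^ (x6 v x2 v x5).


Scan each clause for unnegated literals.
Clause 1: 0 positive; Clause 2: 3 positive; Clause 3: 1 positive; Clause 4: 1 positive; Clause 5: 2 positive; Clause 6: 3 positive; Clause 7: 1 positive; Clause 8: 3 positive.
Total positive literal occurrences = 14.

14


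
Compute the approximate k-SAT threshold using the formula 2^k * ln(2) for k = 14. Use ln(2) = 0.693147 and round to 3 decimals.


Using the asymptotic formula: threshold ~ 2^k * ln(2).
2^14 = 16384.
16384 * 0.693147 = 11356.52.

11356.52


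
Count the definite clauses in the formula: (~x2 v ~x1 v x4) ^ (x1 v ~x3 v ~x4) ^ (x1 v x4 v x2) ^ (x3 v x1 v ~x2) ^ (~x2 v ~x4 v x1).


A definite clause has exactly one positive literal.
Clause 1: 1 positive -> definite
Clause 2: 1 positive -> definite
Clause 3: 3 positive -> not definite
Clause 4: 2 positive -> not definite
Clause 5: 1 positive -> definite
Definite clause count = 3.

3


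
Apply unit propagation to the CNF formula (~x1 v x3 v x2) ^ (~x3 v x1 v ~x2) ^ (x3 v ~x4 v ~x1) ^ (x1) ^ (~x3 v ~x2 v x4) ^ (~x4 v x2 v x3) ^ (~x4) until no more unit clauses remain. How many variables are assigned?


Unit propagation repeatedly assigns the literal in any unit clause, then simplifies.
Assignments in order: x1 = T, x4 = F.
No further unit clauses remain.
Total variables assigned = 2.

2


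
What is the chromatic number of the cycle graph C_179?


An odd cycle cannot be 2-colored: alternating two colors around the cycle returns to the start with a conflict.
Since 179 is odd, three colors are required (and three suffice).
Chromatic number = 3.

3


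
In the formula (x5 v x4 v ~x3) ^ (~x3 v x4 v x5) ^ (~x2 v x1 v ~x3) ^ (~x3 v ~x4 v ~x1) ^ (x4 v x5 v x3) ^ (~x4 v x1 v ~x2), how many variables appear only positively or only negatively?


A pure literal appears in only one polarity across all clauses.
Pure literals: x2 (negative only), x5 (positive only).
Count = 2.

2


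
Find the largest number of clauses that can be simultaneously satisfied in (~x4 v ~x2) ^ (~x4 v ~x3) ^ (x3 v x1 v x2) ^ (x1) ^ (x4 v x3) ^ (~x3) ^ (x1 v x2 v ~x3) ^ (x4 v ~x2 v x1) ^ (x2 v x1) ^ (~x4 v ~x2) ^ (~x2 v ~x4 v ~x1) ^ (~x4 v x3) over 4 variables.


Enumerate all 16 truth assignments.
For each, count how many of the 12 clauses are satisfied.
The formula is not fully satisfiable, so the maximum is below 12.
Maximum simultaneously satisfiable clauses = 11.

11


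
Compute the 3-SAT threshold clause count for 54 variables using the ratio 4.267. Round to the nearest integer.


The 3-SAT phase transition occurs at approximately 4.267 clauses per variable.
m = 4.267 * 54 = 230.418.
Rounded to nearest integer: 230.

230


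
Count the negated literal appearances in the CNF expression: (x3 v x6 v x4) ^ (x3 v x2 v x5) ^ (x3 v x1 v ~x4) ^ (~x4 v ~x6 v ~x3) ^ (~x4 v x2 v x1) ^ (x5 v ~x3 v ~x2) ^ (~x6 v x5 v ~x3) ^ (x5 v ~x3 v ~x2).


Scan each clause for negated literals.
Clause 1: 0 negative; Clause 2: 0 negative; Clause 3: 1 negative; Clause 4: 3 negative; Clause 5: 1 negative; Clause 6: 2 negative; Clause 7: 2 negative; Clause 8: 2 negative.
Total negative literal occurrences = 11.

11


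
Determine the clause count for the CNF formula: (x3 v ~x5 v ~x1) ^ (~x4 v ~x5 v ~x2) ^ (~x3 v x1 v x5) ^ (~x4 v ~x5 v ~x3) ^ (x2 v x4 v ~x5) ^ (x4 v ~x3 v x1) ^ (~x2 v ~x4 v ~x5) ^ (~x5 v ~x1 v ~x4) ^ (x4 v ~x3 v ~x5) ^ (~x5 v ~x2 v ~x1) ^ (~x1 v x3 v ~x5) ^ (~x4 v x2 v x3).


Each group enclosed in parentheses joined by ^ is one clause.
Counting the conjuncts: 12 clauses.

12


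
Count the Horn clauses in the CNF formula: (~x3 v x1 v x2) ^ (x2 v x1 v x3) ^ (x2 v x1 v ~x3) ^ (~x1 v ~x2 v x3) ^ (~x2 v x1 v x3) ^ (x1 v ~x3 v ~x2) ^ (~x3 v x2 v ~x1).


A Horn clause has at most one positive literal.
Clause 1: 2 positive lit(s) -> not Horn
Clause 2: 3 positive lit(s) -> not Horn
Clause 3: 2 positive lit(s) -> not Horn
Clause 4: 1 positive lit(s) -> Horn
Clause 5: 2 positive lit(s) -> not Horn
Clause 6: 1 positive lit(s) -> Horn
Clause 7: 1 positive lit(s) -> Horn
Total Horn clauses = 3.

3


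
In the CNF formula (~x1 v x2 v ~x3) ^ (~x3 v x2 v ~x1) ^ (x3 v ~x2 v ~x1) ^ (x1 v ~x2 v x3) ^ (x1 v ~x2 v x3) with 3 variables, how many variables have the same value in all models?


Find all satisfying assignments: 5 model(s).
Check which variables have the same value in every model.
No variable is fixed across all models.
Backbone size = 0.

0


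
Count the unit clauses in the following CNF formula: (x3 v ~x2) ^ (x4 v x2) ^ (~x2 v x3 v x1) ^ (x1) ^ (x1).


A unit clause contains exactly one literal.
Unit clauses found: (x1), (x1).
Count = 2.

2


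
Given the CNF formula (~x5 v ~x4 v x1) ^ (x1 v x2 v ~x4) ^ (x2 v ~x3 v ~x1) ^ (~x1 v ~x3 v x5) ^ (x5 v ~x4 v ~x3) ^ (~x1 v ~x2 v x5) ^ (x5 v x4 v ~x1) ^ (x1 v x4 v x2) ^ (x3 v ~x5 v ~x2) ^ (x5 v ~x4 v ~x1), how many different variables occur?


Identify each distinct variable in the formula.
Variables found: x1, x2, x3, x4, x5.
Total distinct variables = 5.

5


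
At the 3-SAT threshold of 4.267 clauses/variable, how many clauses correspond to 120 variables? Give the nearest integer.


The 3-SAT phase transition occurs at approximately 4.267 clauses per variable.
m = 4.267 * 120 = 512.04.
Rounded to nearest integer: 512.

512


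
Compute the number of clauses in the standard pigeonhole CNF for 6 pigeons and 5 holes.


The PHP encoding has two parts:
1) At-least-one-hole clauses: 6 (one per pigeon, each with 5 literals).
2) At-most-one-pigeon-per-hole clauses: 5 holes * C(6,2) = 5 * 15 = 75.
Total clauses = 6 + 75 = 81.

81


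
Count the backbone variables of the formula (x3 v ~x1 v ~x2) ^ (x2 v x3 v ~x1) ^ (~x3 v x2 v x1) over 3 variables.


Find all satisfying assignments: 5 model(s).
Check which variables have the same value in every model.
No variable is fixed across all models.
Backbone size = 0.

0


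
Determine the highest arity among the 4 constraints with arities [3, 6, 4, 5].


The arities are: 3, 6, 4, 5.
Scan for the maximum value.
Maximum arity = 6.

6


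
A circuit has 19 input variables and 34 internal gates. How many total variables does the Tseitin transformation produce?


The Tseitin transformation introduces one auxiliary variable per gate.
Total variables = inputs + gates = 19 + 34 = 53.

53


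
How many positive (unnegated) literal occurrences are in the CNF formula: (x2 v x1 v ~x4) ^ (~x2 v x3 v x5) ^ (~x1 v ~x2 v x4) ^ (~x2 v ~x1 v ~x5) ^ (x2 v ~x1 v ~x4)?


Scan each clause for unnegated literals.
Clause 1: 2 positive; Clause 2: 2 positive; Clause 3: 1 positive; Clause 4: 0 positive; Clause 5: 1 positive.
Total positive literal occurrences = 6.

6


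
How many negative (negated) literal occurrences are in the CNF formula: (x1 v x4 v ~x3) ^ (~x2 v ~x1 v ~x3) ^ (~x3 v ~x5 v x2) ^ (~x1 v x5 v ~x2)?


Scan each clause for negated literals.
Clause 1: 1 negative; Clause 2: 3 negative; Clause 3: 2 negative; Clause 4: 2 negative.
Total negative literal occurrences = 8.

8


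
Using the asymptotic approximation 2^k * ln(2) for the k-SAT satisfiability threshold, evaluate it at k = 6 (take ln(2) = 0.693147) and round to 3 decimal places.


Using the asymptotic formula: threshold ~ 2^k * ln(2).
2^6 = 64.
64 * 0.693147 = 44.361.

44.361


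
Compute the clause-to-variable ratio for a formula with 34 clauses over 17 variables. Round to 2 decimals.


Clause-to-variable ratio = clauses / variables.
34 / 17 = 2.0.

2.0


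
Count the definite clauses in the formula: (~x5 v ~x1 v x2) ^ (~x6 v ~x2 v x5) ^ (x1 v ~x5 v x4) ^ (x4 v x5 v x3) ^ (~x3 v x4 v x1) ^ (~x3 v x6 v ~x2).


A definite clause has exactly one positive literal.
Clause 1: 1 positive -> definite
Clause 2: 1 positive -> definite
Clause 3: 2 positive -> not definite
Clause 4: 3 positive -> not definite
Clause 5: 2 positive -> not definite
Clause 6: 1 positive -> definite
Definite clause count = 3.

3


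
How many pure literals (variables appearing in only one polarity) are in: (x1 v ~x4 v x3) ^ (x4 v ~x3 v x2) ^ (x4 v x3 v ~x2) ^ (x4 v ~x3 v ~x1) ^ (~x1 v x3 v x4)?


A pure literal appears in only one polarity across all clauses.
No pure literals found.
Count = 0.

0


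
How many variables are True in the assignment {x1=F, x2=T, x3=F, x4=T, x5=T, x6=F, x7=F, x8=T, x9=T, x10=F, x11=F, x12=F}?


The weight is the number of variables assigned True.
True variables: x2, x4, x5, x8, x9.
Weight = 5.

5


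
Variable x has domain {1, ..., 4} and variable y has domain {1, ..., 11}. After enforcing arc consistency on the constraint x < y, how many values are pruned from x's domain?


For the constraint x < y, x needs a supporting value in y's domain.
x can be at most 10 (one less than y's maximum).
Valid x values from domain: 4 out of 4.
Pruned = 4 - 4 = 0.

0


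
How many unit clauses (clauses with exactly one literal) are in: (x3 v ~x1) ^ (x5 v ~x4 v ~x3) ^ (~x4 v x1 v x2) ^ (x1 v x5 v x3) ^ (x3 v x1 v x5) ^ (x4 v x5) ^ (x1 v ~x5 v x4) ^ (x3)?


A unit clause contains exactly one literal.
Unit clauses found: (x3).
Count = 1.

1


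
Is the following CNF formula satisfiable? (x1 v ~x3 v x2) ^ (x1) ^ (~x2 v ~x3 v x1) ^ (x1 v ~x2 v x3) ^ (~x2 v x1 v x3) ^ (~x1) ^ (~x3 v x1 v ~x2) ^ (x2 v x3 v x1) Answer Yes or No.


Check all 8 possible truth assignments.
Number of satisfying assignments found: 0.
The formula is unsatisfiable.

No


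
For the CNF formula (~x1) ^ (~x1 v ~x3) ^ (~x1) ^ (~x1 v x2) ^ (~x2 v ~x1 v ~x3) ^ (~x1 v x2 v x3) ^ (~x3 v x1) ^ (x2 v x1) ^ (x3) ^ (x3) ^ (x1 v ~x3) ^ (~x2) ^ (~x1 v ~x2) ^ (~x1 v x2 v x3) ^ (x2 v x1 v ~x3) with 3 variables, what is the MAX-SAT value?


Enumerate all 8 truth assignments.
For each, count how many of the 15 clauses are satisfied.
The formula is not fully satisfiable, so the maximum is below 15.
Maximum simultaneously satisfiable clauses = 12.

12


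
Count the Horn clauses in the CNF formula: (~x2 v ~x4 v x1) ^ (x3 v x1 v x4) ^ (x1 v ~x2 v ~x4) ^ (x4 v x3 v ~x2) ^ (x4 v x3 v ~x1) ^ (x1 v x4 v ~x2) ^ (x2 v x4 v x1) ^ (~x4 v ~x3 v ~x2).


A Horn clause has at most one positive literal.
Clause 1: 1 positive lit(s) -> Horn
Clause 2: 3 positive lit(s) -> not Horn
Clause 3: 1 positive lit(s) -> Horn
Clause 4: 2 positive lit(s) -> not Horn
Clause 5: 2 positive lit(s) -> not Horn
Clause 6: 2 positive lit(s) -> not Horn
Clause 7: 3 positive lit(s) -> not Horn
Clause 8: 0 positive lit(s) -> Horn
Total Horn clauses = 3.

3


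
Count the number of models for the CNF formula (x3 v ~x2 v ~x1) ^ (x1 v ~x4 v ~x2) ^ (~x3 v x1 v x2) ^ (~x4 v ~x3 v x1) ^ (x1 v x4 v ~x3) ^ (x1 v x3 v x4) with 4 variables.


Enumerate all 16 truth assignments over 4 variables.
Test each against every clause.
Satisfying assignments found: 7.

7


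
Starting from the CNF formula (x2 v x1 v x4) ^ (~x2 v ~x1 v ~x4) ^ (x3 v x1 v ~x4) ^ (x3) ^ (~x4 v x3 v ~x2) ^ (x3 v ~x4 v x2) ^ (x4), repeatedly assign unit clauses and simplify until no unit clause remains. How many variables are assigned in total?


Unit propagation repeatedly assigns the literal in any unit clause, then simplifies.
Assignments in order: x3 = T, x4 = T.
No further unit clauses remain.
Total variables assigned = 2.

2


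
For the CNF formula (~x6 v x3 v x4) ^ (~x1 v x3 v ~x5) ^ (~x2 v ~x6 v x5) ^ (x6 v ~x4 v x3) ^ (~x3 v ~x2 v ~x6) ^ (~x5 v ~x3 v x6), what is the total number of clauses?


Each group enclosed in parentheses joined by ^ is one clause.
Counting the conjuncts: 6 clauses.

6


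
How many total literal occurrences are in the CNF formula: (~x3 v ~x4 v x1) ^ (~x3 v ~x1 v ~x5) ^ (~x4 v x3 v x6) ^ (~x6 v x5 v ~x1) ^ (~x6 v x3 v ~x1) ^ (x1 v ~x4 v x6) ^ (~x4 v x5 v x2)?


Clause lengths: 3, 3, 3, 3, 3, 3, 3.
Sum = 3 + 3 + 3 + 3 + 3 + 3 + 3 = 21.

21


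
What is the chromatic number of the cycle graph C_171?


An odd cycle cannot be 2-colored: alternating two colors around the cycle returns to the start with a conflict.
Since 171 is odd, three colors are required (and three suffice).
Chromatic number = 3.

3


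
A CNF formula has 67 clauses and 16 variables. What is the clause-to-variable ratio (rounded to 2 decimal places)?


Clause-to-variable ratio = clauses / variables.
67 / 16 = 4.19.

4.19


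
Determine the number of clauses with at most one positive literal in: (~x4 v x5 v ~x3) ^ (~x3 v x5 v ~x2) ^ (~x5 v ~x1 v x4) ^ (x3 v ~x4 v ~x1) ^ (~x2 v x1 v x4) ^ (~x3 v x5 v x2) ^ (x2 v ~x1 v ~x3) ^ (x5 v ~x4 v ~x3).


A Horn clause has at most one positive literal.
Clause 1: 1 positive lit(s) -> Horn
Clause 2: 1 positive lit(s) -> Horn
Clause 3: 1 positive lit(s) -> Horn
Clause 4: 1 positive lit(s) -> Horn
Clause 5: 2 positive lit(s) -> not Horn
Clause 6: 2 positive lit(s) -> not Horn
Clause 7: 1 positive lit(s) -> Horn
Clause 8: 1 positive lit(s) -> Horn
Total Horn clauses = 6.

6


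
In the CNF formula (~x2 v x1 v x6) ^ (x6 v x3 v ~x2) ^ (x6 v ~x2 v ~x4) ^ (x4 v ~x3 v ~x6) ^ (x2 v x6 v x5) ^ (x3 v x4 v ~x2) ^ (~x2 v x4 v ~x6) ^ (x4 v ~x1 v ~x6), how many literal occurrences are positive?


Scan each clause for unnegated literals.
Clause 1: 2 positive; Clause 2: 2 positive; Clause 3: 1 positive; Clause 4: 1 positive; Clause 5: 3 positive; Clause 6: 2 positive; Clause 7: 1 positive; Clause 8: 1 positive.
Total positive literal occurrences = 13.

13


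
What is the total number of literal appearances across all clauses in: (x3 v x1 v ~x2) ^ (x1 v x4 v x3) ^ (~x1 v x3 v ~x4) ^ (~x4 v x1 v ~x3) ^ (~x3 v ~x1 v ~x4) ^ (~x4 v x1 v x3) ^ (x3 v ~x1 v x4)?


Clause lengths: 3, 3, 3, 3, 3, 3, 3.
Sum = 3 + 3 + 3 + 3 + 3 + 3 + 3 = 21.

21


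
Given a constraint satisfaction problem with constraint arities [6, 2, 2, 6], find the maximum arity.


The arities are: 6, 2, 2, 6.
Scan for the maximum value.
Maximum arity = 6.

6


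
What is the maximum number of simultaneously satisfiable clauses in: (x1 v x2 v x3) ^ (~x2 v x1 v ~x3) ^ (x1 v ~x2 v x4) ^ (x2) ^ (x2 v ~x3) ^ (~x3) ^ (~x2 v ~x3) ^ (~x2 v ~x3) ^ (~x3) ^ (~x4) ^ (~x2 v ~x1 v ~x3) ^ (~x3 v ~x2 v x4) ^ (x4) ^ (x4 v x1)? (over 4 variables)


Enumerate all 16 truth assignments.
For each, count how many of the 14 clauses are satisfied.
The formula is not fully satisfiable, so the maximum is below 14.
Maximum simultaneously satisfiable clauses = 13.

13


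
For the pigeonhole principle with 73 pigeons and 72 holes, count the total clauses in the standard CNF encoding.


The PHP encoding has two parts:
1) At-least-one-hole clauses: 73 (one per pigeon, each with 72 literals).
2) At-most-one-pigeon-per-hole clauses: 72 holes * C(73,2) = 72 * 2628 = 189216.
Total clauses = 73 + 189216 = 189289.

189289


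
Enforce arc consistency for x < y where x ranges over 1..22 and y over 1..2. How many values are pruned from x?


For the constraint x < y, x needs a supporting value in y's domain.
x can be at most 1 (one less than y's maximum).
Valid x values from domain: 1 out of 22.
Pruned = 22 - 1 = 21.

21


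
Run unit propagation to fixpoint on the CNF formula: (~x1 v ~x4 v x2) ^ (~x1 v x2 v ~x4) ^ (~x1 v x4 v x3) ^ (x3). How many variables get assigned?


Unit propagation repeatedly assigns the literal in any unit clause, then simplifies.
Assignments in order: x3 = T.
No further unit clauses remain.
Total variables assigned = 1.

1


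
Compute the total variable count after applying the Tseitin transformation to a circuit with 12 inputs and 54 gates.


The Tseitin transformation introduces one auxiliary variable per gate.
Total variables = inputs + gates = 12 + 54 = 66.

66


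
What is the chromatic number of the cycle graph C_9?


An odd cycle cannot be 2-colored: alternating two colors around the cycle returns to the start with a conflict.
Since 9 is odd, three colors are required (and three suffice).
Chromatic number = 3.

3


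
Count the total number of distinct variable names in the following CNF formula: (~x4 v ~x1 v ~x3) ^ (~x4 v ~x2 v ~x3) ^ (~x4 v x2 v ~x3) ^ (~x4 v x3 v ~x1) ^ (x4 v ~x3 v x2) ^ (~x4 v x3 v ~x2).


Identify each distinct variable in the formula.
Variables found: x1, x2, x3, x4.
Total distinct variables = 4.

4


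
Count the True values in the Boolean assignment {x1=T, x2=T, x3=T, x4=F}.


The weight is the number of variables assigned True.
True variables: x1, x2, x3.
Weight = 3.

3


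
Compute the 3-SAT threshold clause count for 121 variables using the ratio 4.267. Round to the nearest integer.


The 3-SAT phase transition occurs at approximately 4.267 clauses per variable.
m = 4.267 * 121 = 516.307.
Rounded to nearest integer: 516.

516


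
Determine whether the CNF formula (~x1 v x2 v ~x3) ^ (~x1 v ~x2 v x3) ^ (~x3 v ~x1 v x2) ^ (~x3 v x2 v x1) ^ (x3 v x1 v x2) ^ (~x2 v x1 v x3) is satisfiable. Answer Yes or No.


Check all 8 possible truth assignments.
Number of satisfying assignments found: 3.
The formula is satisfiable.

Yes


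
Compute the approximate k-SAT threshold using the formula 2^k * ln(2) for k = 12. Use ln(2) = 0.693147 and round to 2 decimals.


Using the asymptotic formula: threshold ~ 2^k * ln(2).
2^12 = 4096.
4096 * 0.693147 = 2839.13.

2839.13


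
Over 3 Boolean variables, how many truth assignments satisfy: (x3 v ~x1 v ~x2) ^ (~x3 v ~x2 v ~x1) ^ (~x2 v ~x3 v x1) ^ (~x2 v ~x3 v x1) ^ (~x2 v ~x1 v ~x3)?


Enumerate all 8 truth assignments over 3 variables.
Test each against every clause.
Satisfying assignments found: 5.

5


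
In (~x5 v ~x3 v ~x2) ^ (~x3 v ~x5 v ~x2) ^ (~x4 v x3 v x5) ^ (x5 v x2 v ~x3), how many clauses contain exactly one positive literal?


A definite clause has exactly one positive literal.
Clause 1: 0 positive -> not definite
Clause 2: 0 positive -> not definite
Clause 3: 2 positive -> not definite
Clause 4: 2 positive -> not definite
Definite clause count = 0.

0


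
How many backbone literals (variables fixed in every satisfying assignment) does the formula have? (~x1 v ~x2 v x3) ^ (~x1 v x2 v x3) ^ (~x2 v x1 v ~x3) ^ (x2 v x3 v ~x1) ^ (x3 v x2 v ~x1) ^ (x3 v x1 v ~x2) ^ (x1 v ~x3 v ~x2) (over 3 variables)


Find all satisfying assignments: 4 model(s).
Check which variables have the same value in every model.
No variable is fixed across all models.
Backbone size = 0.

0


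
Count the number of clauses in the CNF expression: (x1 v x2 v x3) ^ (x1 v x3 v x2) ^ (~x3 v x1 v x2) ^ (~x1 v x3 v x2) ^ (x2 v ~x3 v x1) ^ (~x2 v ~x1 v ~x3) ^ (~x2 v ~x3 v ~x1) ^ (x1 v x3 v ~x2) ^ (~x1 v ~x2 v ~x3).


Each group enclosed in parentheses joined by ^ is one clause.
Counting the conjuncts: 9 clauses.

9


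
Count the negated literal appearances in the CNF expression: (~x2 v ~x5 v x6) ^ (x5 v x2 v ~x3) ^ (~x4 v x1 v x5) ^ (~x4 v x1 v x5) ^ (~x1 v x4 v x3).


Scan each clause for negated literals.
Clause 1: 2 negative; Clause 2: 1 negative; Clause 3: 1 negative; Clause 4: 1 negative; Clause 5: 1 negative.
Total negative literal occurrences = 6.

6


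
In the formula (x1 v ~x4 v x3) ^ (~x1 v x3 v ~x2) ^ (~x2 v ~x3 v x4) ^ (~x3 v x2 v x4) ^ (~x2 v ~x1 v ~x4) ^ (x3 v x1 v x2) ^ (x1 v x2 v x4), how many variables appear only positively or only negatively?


A pure literal appears in only one polarity across all clauses.
No pure literals found.
Count = 0.

0


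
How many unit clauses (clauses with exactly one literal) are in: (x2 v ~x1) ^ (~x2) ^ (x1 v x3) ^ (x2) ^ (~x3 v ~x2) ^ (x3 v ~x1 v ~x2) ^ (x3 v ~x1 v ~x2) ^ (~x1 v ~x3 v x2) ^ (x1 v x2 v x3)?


A unit clause contains exactly one literal.
Unit clauses found: (~x2), (x2).
Count = 2.

2


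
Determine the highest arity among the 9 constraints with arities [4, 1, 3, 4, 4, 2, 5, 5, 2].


The arities are: 4, 1, 3, 4, 4, 2, 5, 5, 2.
Scan for the maximum value.
Maximum arity = 5.

5


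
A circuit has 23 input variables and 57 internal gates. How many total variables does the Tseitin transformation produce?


The Tseitin transformation introduces one auxiliary variable per gate.
Total variables = inputs + gates = 23 + 57 = 80.

80


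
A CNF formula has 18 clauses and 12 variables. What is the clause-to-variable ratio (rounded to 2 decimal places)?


Clause-to-variable ratio = clauses / variables.
18 / 12 = 1.5.

1.5


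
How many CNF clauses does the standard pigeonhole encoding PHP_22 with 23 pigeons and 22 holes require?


The PHP encoding has two parts:
1) At-least-one-hole clauses: 23 (one per pigeon, each with 22 literals).
2) At-most-one-pigeon-per-hole clauses: 22 holes * C(23,2) = 22 * 253 = 5566.
Total clauses = 23 + 5566 = 5589.

5589


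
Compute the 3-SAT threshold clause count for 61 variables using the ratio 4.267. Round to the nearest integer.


The 3-SAT phase transition occurs at approximately 4.267 clauses per variable.
m = 4.267 * 61 = 260.287.
Rounded to nearest integer: 260.

260


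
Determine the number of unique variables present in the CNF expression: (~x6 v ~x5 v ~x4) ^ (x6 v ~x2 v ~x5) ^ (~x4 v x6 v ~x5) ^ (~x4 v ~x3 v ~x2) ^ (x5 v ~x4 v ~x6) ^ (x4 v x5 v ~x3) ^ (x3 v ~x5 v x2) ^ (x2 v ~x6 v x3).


Identify each distinct variable in the formula.
Variables found: x2, x3, x4, x5, x6.
Total distinct variables = 5.

5


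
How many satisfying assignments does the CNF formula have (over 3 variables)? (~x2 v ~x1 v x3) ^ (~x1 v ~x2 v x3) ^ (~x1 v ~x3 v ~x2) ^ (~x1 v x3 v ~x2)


Enumerate all 8 truth assignments over 3 variables.
Test each against every clause.
Satisfying assignments found: 6.

6


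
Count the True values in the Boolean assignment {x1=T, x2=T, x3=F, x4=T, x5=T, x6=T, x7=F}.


The weight is the number of variables assigned True.
True variables: x1, x2, x4, x5, x6.
Weight = 5.

5


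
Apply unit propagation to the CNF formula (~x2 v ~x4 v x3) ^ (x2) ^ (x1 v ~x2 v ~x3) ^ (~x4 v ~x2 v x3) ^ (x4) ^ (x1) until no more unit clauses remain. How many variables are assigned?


Unit propagation repeatedly assigns the literal in any unit clause, then simplifies.
Assignments in order: x2 = T, x4 = T, x3 = T, x1 = T.
No further unit clauses remain.
Total variables assigned = 4.

4


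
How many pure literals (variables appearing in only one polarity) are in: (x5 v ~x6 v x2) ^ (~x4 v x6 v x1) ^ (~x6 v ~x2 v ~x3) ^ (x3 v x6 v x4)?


A pure literal appears in only one polarity across all clauses.
Pure literals: x1 (positive only), x5 (positive only).
Count = 2.

2


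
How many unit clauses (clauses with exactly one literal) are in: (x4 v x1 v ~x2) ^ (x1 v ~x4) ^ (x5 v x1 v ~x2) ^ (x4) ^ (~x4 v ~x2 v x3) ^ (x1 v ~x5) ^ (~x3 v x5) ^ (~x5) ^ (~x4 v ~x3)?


A unit clause contains exactly one literal.
Unit clauses found: (x4), (~x5).
Count = 2.

2


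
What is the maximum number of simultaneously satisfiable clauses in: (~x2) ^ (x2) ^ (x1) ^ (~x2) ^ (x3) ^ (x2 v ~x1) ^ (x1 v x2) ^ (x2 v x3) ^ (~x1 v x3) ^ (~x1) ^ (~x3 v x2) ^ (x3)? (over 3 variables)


Enumerate all 8 truth assignments.
For each, count how many of the 12 clauses are satisfied.
The formula is not fully satisfiable, so the maximum is below 12.
Maximum simultaneously satisfiable clauses = 9.

9


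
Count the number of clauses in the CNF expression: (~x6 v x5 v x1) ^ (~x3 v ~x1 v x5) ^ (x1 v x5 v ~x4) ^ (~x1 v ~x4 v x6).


Each group enclosed in parentheses joined by ^ is one clause.
Counting the conjuncts: 4 clauses.

4


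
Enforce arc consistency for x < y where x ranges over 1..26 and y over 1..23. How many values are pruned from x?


For the constraint x < y, x needs a supporting value in y's domain.
x can be at most 22 (one less than y's maximum).
Valid x values from domain: 22 out of 26.
Pruned = 26 - 22 = 4.

4


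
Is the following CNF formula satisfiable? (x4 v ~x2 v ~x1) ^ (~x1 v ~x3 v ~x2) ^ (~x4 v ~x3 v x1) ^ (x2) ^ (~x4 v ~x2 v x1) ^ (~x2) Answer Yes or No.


Check all 16 possible truth assignments.
Number of satisfying assignments found: 0.
The formula is unsatisfiable.

No


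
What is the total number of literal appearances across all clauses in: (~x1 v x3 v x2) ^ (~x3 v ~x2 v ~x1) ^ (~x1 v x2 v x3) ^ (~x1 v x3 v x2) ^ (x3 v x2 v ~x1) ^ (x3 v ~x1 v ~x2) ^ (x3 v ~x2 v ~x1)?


Clause lengths: 3, 3, 3, 3, 3, 3, 3.
Sum = 3 + 3 + 3 + 3 + 3 + 3 + 3 = 21.

21


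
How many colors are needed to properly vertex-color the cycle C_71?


An odd cycle cannot be 2-colored: alternating two colors around the cycle returns to the start with a conflict.
Since 71 is odd, three colors are required (and three suffice).
Chromatic number = 3.

3


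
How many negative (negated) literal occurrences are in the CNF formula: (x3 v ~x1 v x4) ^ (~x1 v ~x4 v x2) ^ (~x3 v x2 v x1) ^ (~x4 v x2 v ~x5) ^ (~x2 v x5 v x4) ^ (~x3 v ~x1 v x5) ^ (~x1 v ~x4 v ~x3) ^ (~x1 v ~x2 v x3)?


Scan each clause for negated literals.
Clause 1: 1 negative; Clause 2: 2 negative; Clause 3: 1 negative; Clause 4: 2 negative; Clause 5: 1 negative; Clause 6: 2 negative; Clause 7: 3 negative; Clause 8: 2 negative.
Total negative literal occurrences = 14.

14


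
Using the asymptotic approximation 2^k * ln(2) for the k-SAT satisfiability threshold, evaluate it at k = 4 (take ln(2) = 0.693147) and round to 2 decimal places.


Using the asymptotic formula: threshold ~ 2^k * ln(2).
2^4 = 16.
16 * 0.693147 = 11.09.

11.09


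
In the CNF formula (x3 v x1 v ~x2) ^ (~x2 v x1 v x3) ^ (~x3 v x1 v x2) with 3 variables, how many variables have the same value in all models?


Find all satisfying assignments: 6 model(s).
Check which variables have the same value in every model.
No variable is fixed across all models.
Backbone size = 0.

0


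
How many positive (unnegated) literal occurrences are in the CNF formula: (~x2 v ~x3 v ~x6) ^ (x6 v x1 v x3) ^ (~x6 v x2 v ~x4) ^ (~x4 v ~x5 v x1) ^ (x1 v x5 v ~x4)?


Scan each clause for unnegated literals.
Clause 1: 0 positive; Clause 2: 3 positive; Clause 3: 1 positive; Clause 4: 1 positive; Clause 5: 2 positive.
Total positive literal occurrences = 7.

7


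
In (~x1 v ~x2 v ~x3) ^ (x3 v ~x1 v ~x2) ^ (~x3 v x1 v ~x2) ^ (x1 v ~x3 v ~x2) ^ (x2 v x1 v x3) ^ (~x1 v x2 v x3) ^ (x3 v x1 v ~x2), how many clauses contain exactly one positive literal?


A definite clause has exactly one positive literal.
Clause 1: 0 positive -> not definite
Clause 2: 1 positive -> definite
Clause 3: 1 positive -> definite
Clause 4: 1 positive -> definite
Clause 5: 3 positive -> not definite
Clause 6: 2 positive -> not definite
Clause 7: 2 positive -> not definite
Definite clause count = 3.

3
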